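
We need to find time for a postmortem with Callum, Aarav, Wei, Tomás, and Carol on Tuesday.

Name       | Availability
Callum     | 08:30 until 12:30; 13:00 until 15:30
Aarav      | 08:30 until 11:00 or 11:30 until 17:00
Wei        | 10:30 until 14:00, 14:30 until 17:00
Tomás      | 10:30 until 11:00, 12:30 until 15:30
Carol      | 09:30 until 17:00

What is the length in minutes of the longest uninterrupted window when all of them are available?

Callum ∩ Aarav: 08:30-11:00, 11:30-12:30, 13:00-15:30.
Callum ∩ Aarav ∩ Wei: 10:30-11:00, 11:30-12:30, 13:00-14:00, 14:30-15:30.
Callum ∩ Aarav ∩ Wei ∩ Tomás: 10:30-11:00, 13:00-14:00, 14:30-15:30.
Callum ∩ Aarav ∩ Wei ∩ Tomás ∩ Carol: 10:30-11:00, 13:00-14:00, 14:30-15:30.
The longest is 13:00-14:00 at 60 minutes.

60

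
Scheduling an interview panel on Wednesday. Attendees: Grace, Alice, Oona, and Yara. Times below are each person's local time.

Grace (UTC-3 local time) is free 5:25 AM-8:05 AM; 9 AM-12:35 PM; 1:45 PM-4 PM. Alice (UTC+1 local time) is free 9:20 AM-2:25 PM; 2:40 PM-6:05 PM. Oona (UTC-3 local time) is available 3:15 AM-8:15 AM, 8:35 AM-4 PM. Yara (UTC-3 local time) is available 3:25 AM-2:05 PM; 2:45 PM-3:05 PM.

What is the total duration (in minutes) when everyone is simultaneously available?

Grace in UTC: 08:25-11:05, 12:00-15:35, 16:45-19:00 (add 3h to convert from UTC-3).
Alice in UTC: 08:20-13:25, 13:40-17:05 (subtract 1h to convert from UTC+1).
Oona in UTC: 06:15-11:15, 11:35-19:00 (add 3h to convert from UTC-3).
Yara in UTC: 06:25-17:05, 17:45-18:05 (add 3h to convert from UTC-3).
Grace ∩ Alice: 08:25-11:05, 12:00-13:25, 13:40-15:35, 16:45-17:05.
Grace ∩ Alice ∩ Oona: 08:25-11:05, 12:00-13:25, 13:40-15:35, 16:45-17:05.
Grace ∩ Alice ∩ Oona ∩ Yara: 08:25-11:05, 12:00-13:25, 13:40-15:35, 16:45-17:05.
Summing the common windows: 160 + 85 + 115 + 20 = 380 minutes.

380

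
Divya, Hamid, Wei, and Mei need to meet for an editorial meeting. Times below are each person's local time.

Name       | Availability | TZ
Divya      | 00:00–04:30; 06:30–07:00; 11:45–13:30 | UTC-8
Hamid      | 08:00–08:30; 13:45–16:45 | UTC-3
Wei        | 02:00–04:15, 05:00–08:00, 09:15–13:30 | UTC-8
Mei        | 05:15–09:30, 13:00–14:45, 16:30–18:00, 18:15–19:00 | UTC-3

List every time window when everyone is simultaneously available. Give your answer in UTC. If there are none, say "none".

Divya in UTC: 08:00-12:30, 14:30-15:00, 19:45-21:30 (add 8h to convert from UTC-8).
Hamid in UTC: 11:00-11:30, 16:45-19:45 (add 3h to convert from UTC-3).
Wei in UTC: 10:00-12:15, 13:00-16:00, 17:15-21:30 (add 8h to convert from UTC-8).
Mei in UTC: 08:15-12:30, 16:00-17:45, 19:30-21:00, 21:15-22:00 (add 3h to convert from UTC-3).
Divya ∩ Hamid: 11:00-11:30.
Divya ∩ Hamid ∩ Wei: 11:00-11:30.
Divya ∩ Hamid ∩ Wei ∩ Mei: 11:00-11:30.
So the common availability across everyone is 11:00-11:30.

11:00-11:30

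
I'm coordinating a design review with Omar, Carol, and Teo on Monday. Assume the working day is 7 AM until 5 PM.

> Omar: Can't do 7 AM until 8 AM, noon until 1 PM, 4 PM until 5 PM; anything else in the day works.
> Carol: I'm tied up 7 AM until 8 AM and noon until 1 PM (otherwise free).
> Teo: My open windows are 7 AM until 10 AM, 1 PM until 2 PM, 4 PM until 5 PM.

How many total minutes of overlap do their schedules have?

180

Omar free: 08:00-12:00, 13:00-16:00 (invert busy blocks within the working day).
Carol free: 08:00-12:00, 13:00-17:00 (invert busy blocks within the working day).
Teo free: 07:00-10:00, 13:00-14:00, 16:00-17:00.
Omar ∩ Carol: 08:00-12:00, 13:00-16:00.
Omar ∩ Carol ∩ Teo: 08:00-10:00, 13:00-14:00.
Summing the common windows: 120 + 60 = 180 minutes.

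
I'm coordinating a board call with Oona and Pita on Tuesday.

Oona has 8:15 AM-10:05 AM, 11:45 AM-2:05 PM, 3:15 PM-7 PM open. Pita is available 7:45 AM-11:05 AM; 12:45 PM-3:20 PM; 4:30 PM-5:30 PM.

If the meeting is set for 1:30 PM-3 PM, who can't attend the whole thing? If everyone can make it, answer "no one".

Oona: not fully free for 13:30-15:00. Pita: free for 13:30-15:00.

Oona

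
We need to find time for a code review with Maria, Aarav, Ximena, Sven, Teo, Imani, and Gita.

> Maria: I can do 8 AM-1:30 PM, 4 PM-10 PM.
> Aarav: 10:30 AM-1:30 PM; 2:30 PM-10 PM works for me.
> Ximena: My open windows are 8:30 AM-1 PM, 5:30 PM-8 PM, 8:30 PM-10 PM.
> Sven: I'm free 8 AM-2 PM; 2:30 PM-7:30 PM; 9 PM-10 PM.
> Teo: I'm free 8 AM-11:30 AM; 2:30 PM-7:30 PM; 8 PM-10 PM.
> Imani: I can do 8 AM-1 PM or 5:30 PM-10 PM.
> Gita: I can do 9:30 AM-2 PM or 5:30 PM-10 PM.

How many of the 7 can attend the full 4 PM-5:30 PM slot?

4

Maria, Aarav, Sven, and Teo can make the full 16:00-17:30 slot — that's 4.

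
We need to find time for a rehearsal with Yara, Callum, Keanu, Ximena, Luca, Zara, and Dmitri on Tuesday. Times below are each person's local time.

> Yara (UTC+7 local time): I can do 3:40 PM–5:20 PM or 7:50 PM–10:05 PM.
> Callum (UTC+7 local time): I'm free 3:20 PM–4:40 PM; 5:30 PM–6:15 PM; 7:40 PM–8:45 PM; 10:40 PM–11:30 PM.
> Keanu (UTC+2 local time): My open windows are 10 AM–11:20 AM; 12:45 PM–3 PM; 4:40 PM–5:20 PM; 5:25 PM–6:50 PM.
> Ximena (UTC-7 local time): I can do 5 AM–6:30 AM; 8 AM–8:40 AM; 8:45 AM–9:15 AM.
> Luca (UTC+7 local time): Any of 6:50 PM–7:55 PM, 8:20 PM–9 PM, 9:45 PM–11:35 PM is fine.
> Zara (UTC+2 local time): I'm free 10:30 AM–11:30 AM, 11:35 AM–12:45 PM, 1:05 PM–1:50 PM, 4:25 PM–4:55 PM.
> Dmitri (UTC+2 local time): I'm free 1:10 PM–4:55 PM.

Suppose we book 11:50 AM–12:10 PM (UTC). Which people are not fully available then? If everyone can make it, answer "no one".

Callum, Ximena, Yara, Zara

Yara in UTC: 08:40-10:20, 12:50-15:05 (subtract 7h to convert from UTC+7).
Callum in UTC: 08:20-09:40, 10:30-11:15, 12:40-13:45, 15:40-16:30 (subtract 7h to convert from UTC+7).
Keanu in UTC: 08:00-09:20, 10:45-13:00, 14:40-15:20, 15:25-16:50 (subtract 2h to convert from UTC+2).
Ximena in UTC: 12:00-13:30, 15:00-15:40, 15:45-16:15 (add 7h to convert from UTC-7).
Luca in UTC: 11:50-12:55, 13:20-14:00, 14:45-16:35 (subtract 7h to convert from UTC+7).
Zara in UTC: 08:30-09:30, 09:35-10:45, 11:05-11:50, 14:25-14:55 (subtract 2h to convert from UTC+2).
Dmitri in UTC: 11:10-14:55 (subtract 2h to convert from UTC+2).
Yara: not fully free for 11:50-12:10. Callum: not fully free for 11:50-12:10. Keanu: free for 11:50-12:10. Ximena: not fully free for 11:50-12:10. Luca: free for 11:50-12:10. Zara: not fully free for 11:50-12:10. Dmitri: free for 11:50-12:10.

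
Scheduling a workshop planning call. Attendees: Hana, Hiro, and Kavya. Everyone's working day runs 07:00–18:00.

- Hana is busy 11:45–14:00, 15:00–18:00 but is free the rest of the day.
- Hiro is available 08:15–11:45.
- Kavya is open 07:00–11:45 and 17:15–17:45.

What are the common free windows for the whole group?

Hana free: 07:00-11:45, 14:00-15:00 (invert busy blocks within the working day).
Hiro free: 08:15-11:45.
Kavya free: 07:00-11:45, 17:15-17:45.
Hana ∩ Hiro: 08:15-11:45.
Hana ∩ Hiro ∩ Kavya: 08:15-11:45.
So the common availability across everyone is 08:15-11:45.

08:15-11:45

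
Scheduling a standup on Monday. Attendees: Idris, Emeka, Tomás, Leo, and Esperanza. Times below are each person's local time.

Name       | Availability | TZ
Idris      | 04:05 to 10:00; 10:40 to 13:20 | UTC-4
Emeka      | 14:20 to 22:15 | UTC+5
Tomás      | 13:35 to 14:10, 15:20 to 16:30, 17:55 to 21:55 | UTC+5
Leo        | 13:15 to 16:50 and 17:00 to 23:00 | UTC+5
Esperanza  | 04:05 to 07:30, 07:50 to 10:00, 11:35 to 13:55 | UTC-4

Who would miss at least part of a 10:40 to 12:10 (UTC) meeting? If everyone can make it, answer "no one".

Esperanza, Leo, Tomás

Idris in UTC: 08:05-14:00, 14:40-17:20 (add 4h to convert from UTC-4).
Emeka in UTC: 09:20-17:15 (subtract 5h to convert from UTC+5).
Tomás in UTC: 08:35-09:10, 10:20-11:30, 12:55-16:55 (subtract 5h to convert from UTC+5).
Leo in UTC: 08:15-11:50, 12:00-18:00 (subtract 5h to convert from UTC+5).
Esperanza in UTC: 08:05-11:30, 11:50-14:00, 15:35-17:55 (add 4h to convert from UTC-4).
Idris: free for 10:40-12:10. Emeka: free for 10:40-12:10. Tomás: not fully free for 10:40-12:10. Leo: not fully free for 10:40-12:10. Esperanza: not fully free for 10:40-12:10.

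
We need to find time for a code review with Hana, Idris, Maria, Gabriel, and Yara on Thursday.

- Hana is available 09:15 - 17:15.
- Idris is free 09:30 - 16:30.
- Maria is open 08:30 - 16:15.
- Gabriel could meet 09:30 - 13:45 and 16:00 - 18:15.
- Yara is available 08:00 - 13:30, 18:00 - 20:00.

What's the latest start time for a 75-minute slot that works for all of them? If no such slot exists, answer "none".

Hana ∩ Idris: 09:30-16:30.
Hana ∩ Idris ∩ Maria: 09:30-16:15.
Hana ∩ Idris ∩ Maria ∩ Gabriel: 09:30-13:45, 16:00-16:15.
Hana ∩ Idris ∩ Maria ∩ Gabriel ∩ Yara: 09:30-13:30.
The last common window of at least 75 minutes is 09:30-13:30; a 75-minute meeting can start as late as 12:15 and still end by 13:30.

12:15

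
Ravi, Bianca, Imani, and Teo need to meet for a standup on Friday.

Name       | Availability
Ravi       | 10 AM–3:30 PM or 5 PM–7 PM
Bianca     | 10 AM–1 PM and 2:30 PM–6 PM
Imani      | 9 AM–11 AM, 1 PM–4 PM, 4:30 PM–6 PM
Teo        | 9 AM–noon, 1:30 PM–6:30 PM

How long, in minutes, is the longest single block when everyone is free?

Ravi ∩ Bianca: 10:00-13:00, 14:30-15:30, 17:00-18:00.
Ravi ∩ Bianca ∩ Imani: 10:00-11:00, 14:30-15:30, 17:00-18:00.
Ravi ∩ Bianca ∩ Imani ∩ Teo: 10:00-11:00, 14:30-15:30, 17:00-18:00.
The longest is 10:00-11:00 at 60 minutes.

60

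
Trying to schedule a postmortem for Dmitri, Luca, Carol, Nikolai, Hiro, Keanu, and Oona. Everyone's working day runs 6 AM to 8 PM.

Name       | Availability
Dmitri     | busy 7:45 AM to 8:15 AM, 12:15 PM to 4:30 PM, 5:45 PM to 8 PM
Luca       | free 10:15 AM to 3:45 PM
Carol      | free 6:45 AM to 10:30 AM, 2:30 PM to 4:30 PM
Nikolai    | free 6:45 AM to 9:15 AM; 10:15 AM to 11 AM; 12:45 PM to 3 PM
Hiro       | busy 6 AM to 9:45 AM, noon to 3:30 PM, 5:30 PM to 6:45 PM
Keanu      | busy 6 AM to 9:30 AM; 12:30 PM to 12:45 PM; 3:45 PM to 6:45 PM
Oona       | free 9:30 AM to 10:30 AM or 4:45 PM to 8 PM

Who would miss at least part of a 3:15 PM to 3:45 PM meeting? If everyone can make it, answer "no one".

Dmitri free: 06:00-07:45, 08:15-12:15, 16:30-17:45 (invert busy blocks within the working day).
Luca free: 10:15-15:45.
Carol free: 06:45-10:30, 14:30-16:30.
Nikolai free: 06:45-09:15, 10:15-11:00, 12:45-15:00.
Hiro free: 09:45-12:00, 15:30-17:30, 18:45-20:00 (invert busy blocks within the working day).
Keanu free: 09:30-12:30, 12:45-15:45, 18:45-20:00 (invert busy blocks within the working day).
Oona free: 09:30-10:30, 16:45-20:00.
Dmitri: not fully free for 15:15-15:45. Luca: free for 15:15-15:45. Carol: free for 15:15-15:45. Nikolai: not fully free for 15:15-15:45. Hiro: not fully free for 15:15-15:45. Keanu: free for 15:15-15:45. Oona: not fully free for 15:15-15:45.

Dmitri, Hiro, Nikolai, Oona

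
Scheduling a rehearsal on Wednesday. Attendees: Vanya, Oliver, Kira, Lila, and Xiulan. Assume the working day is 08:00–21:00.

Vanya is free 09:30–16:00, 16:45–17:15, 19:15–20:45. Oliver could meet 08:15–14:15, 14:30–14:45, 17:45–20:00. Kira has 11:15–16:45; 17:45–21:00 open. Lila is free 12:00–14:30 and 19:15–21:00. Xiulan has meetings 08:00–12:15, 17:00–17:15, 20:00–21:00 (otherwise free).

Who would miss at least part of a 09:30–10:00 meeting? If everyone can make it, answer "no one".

Vanya free: 09:30-16:00, 16:45-17:15, 19:15-20:45.
Oliver free: 08:15-14:15, 14:30-14:45, 17:45-20:00.
Kira free: 11:15-16:45, 17:45-21:00.
Lila free: 12:00-14:30, 19:15-21:00.
Xiulan free: 12:15-17:00, 17:15-20:00 (invert busy blocks within the working day).
Vanya: free for 09:30-10:00. Oliver: free for 09:30-10:00. Kira: not fully free for 09:30-10:00. Lila: not fully free for 09:30-10:00. Xiulan: not fully free for 09:30-10:00.

Kira, Lila, Xiulan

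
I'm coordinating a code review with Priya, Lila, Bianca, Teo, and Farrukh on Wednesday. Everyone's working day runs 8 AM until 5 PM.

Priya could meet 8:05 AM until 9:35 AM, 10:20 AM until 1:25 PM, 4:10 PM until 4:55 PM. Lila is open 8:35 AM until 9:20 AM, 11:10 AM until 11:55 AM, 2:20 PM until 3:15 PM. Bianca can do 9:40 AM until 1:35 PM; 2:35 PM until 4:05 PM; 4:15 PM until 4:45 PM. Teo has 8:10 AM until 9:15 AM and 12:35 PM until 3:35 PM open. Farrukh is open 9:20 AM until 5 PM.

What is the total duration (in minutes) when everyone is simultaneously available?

Priya ∩ Lila: 08:35-09:20, 11:10-11:55.
Priya ∩ Lila ∩ Bianca: 11:10-11:55.
Priya ∩ Lila ∩ Bianca ∩ Teo: ∅.
Priya ∩ Lila ∩ Bianca ∩ Teo ∩ Farrukh: ∅.
There is no time when everyone is free.
There is no common window, so the total is 0 minutes.

0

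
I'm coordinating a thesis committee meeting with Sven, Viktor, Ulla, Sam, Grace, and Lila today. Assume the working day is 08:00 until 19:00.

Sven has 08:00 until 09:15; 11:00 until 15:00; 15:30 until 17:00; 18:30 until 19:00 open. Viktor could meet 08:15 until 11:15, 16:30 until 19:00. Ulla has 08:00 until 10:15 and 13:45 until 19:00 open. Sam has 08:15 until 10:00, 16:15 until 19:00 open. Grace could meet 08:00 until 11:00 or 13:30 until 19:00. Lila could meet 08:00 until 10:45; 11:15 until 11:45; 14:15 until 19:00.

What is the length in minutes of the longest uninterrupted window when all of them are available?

Sven ∩ Viktor: 08:15-09:15, 11:00-11:15, 16:30-17:00, 18:30-19:00.
Sven ∩ Viktor ∩ Ulla: 08:15-09:15, 16:30-17:00, 18:30-19:00.
Sven ∩ Viktor ∩ Ulla ∩ Sam: 08:15-09:15, 16:30-17:00, 18:30-19:00.
Sven ∩ Viktor ∩ Ulla ∩ Sam ∩ Grace: 08:15-09:15, 16:30-17:00, 18:30-19:00.
Sven ∩ Viktor ∩ Ulla ∩ Sam ∩ Grace ∩ Lila: 08:15-09:15, 16:30-17:00, 18:30-19:00.
So the common availability across everyone is 08:15-09:15, 16:30-17:00, 18:30-19:00.
The longest is 08:15-09:15 at 60 minutes.

60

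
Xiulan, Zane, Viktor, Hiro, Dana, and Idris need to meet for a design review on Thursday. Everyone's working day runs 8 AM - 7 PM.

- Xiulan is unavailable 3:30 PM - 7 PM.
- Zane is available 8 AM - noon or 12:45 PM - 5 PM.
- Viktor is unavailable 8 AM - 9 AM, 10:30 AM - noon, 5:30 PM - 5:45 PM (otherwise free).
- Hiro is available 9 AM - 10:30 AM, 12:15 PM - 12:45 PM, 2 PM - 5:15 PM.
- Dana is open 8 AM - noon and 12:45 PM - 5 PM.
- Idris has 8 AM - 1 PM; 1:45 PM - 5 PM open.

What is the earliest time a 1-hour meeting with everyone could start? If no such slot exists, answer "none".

Xiulan free: 08:00-15:30 (invert busy blocks within the working day).
Zane free: 08:00-12:00, 12:45-17:00.
Viktor free: 09:00-10:30, 12:00-17:30, 17:45-19:00 (invert busy blocks within the working day).
Hiro free: 09:00-10:30, 12:15-12:45, 14:00-17:15.
Dana free: 08:00-12:00, 12:45-17:00.
Idris free: 08:00-13:00, 13:45-17:00.
Xiulan ∩ Zane: 08:00-12:00, 12:45-15:30.
Xiulan ∩ Zane ∩ Viktor: 09:00-10:30, 12:45-15:30.
Xiulan ∩ Zane ∩ Viktor ∩ Hiro: 09:00-10:30, 14:00-15:30.
Xiulan ∩ Zane ∩ Viktor ∩ Hiro ∩ Dana: 09:00-10:30, 14:00-15:30.
Xiulan ∩ Zane ∩ Viktor ∩ Hiro ∩ Dana ∩ Idris: 09:00-10:30, 14:00-15:30.
Those are the intersection windows.
The first common window of at least 60 minutes is 09:00-10:30, so the earliest start is 09:00.

09:00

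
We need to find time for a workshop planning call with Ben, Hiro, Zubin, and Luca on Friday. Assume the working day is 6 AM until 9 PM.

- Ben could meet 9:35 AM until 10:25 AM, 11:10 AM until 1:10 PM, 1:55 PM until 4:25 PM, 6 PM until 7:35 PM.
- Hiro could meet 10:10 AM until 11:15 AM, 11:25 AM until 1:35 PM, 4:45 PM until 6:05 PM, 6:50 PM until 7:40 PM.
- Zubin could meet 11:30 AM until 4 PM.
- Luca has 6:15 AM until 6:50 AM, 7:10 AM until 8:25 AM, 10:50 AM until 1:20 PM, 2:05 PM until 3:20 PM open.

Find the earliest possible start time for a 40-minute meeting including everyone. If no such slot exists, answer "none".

11:30

Ben ∩ Hiro: 10:10-10:25, 11:10-11:15, 11:25-13:10, 18:00-18:05, 18:50-19:35.
Ben ∩ Hiro ∩ Zubin: 11:30-13:10.
Ben ∩ Hiro ∩ Zubin ∩ Luca: 11:30-13:10.
Those are the intersection windows.
The first common window of at least 40 minutes is 11:30-13:10, so the earliest start is 11:30.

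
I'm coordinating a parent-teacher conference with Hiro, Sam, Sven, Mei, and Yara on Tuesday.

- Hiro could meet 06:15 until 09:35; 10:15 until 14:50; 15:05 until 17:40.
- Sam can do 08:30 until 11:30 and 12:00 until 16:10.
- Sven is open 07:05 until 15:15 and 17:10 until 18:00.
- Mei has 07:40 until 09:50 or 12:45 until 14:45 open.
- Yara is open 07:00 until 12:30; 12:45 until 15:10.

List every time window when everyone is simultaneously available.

08:30-09:35, 12:45-14:45

Hiro ∩ Sam: 08:30-09:35, 10:15-11:30, 12:00-14:50, 15:05-16:10.
Hiro ∩ Sam ∩ Sven: 08:30-09:35, 10:15-11:30, 12:00-14:50, 15:05-15:15.
Hiro ∩ Sam ∩ Sven ∩ Mei: 08:30-09:35, 12:45-14:45.
Hiro ∩ Sam ∩ Sven ∩ Mei ∩ Yara: 08:30-09:35, 12:45-14:45.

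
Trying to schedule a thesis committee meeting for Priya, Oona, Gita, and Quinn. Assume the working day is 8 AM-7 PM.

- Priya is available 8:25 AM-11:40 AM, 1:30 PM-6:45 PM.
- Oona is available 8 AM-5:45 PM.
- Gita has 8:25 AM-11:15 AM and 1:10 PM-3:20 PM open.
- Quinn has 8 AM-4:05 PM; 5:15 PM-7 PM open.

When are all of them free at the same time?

08:25-11:15, 13:30-15:20

Priya ∩ Oona: 08:25-11:40, 13:30-17:45.
Priya ∩ Oona ∩ Gita: 08:25-11:15, 13:30-15:20.
Priya ∩ Oona ∩ Gita ∩ Quinn: 08:25-11:15, 13:30-15:20.
Those are the intersection windows.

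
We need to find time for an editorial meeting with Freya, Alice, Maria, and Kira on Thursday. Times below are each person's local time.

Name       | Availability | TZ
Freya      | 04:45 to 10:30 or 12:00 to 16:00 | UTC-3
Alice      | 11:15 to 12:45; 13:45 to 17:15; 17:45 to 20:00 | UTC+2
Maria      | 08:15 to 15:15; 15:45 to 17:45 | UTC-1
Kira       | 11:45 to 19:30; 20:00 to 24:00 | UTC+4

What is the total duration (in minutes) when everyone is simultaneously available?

300

Freya in UTC: 07:45-13:30, 15:00-19:00 (add 3h to convert from UTC-3).
Alice in UTC: 09:15-10:45, 11:45-15:15, 15:45-18:00 (subtract 2h to convert from UTC+2).
Maria in UTC: 09:15-16:15, 16:45-18:45 (add 1h to convert from UTC-1).
Kira in UTC: 07:45-15:30, 16:00-20:00 (subtract 4h to convert from UTC+4).
Freya ∩ Alice: 09:15-10:45, 11:45-13:30, 15:00-15:15, 15:45-18:00.
Freya ∩ Alice ∩ Maria: 09:15-10:45, 11:45-13:30, 15:00-15:15, 15:45-16:15, 16:45-18:00.
Freya ∩ Alice ∩ Maria ∩ Kira: 09:15-10:45, 11:45-13:30, 15:00-15:15, 16:00-16:15, 16:45-18:00.
Those are the intersection windows.
Summing the common windows: 90 + 105 + 15 + 15 + 75 = 300 minutes.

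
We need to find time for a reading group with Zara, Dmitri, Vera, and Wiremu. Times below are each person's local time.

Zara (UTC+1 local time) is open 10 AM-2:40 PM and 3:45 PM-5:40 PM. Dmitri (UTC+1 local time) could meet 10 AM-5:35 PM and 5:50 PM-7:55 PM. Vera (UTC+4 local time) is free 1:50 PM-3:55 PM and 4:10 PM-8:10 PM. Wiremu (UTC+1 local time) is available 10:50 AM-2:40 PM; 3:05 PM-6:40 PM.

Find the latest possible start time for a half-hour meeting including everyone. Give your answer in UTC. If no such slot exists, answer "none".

15:40

Zara in UTC: 09:00-13:40, 14:45-16:40 (subtract 1h to convert from UTC+1).
Dmitri in UTC: 09:00-16:35, 16:50-18:55 (subtract 1h to convert from UTC+1).
Vera in UTC: 09:50-11:55, 12:10-16:10 (subtract 4h to convert from UTC+4).
Wiremu in UTC: 09:50-13:40, 14:05-17:40 (subtract 1h to convert from UTC+1).
Zara ∩ Dmitri: 09:00-13:40, 14:45-16:35.
Zara ∩ Dmitri ∩ Vera: 09:50-11:55, 12:10-13:40, 14:45-16:10.
Zara ∩ Dmitri ∩ Vera ∩ Wiremu: 09:50-11:55, 12:10-13:40, 14:45-16:10.
So the common availability across everyone is 09:50-11:55, 12:10-13:40, 14:45-16:10.
The last common window of at least 30 minutes is 14:45-16:10; a 30-minute meeting can start as late as 15:40 and still end by 16:10.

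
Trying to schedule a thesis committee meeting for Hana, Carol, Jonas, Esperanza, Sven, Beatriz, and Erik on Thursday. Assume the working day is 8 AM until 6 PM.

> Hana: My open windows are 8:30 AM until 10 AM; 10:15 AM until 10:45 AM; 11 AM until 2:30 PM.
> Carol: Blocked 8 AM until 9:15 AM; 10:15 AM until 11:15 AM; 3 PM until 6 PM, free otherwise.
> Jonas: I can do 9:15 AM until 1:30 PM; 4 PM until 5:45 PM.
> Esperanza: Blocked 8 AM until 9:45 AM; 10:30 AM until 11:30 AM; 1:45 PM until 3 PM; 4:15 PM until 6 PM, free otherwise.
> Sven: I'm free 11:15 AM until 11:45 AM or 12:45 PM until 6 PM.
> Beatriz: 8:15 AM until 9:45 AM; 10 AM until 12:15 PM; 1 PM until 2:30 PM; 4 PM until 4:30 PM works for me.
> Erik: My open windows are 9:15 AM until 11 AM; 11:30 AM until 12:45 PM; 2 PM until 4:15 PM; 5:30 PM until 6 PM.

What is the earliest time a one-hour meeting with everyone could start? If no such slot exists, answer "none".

Hana free: 08:30-10:00, 10:15-10:45, 11:00-14:30.
Carol free: 09:15-10:15, 11:15-15:00 (invert busy blocks within the working day).
Jonas free: 09:15-13:30, 16:00-17:45.
Esperanza free: 09:45-10:30, 11:30-13:45, 15:00-16:15 (invert busy blocks within the working day).
Sven free: 11:15-11:45, 12:45-18:00.
Beatriz free: 08:15-09:45, 10:00-12:15, 13:00-14:30, 16:00-16:30.
Erik free: 09:15-11:00, 11:30-12:45, 14:00-16:15, 17:30-18:00.
Hana ∩ Carol: 09:15-10:00, 11:15-14:30.
Hana ∩ Carol ∩ Jonas: 09:15-10:00, 11:15-13:30.
Hana ∩ Carol ∩ Jonas ∩ Esperanza: 09:45-10:00, 11:30-13:30.
Hana ∩ Carol ∩ Jonas ∩ Esperanza ∩ Sven: 11:30-11:45, 12:45-13:30.
Hana ∩ Carol ∩ Jonas ∩ Esperanza ∩ Sven ∩ Beatriz: 11:30-11:45, 13:00-13:30.
Hana ∩ Carol ∩ Jonas ∩ Esperanza ∩ Sven ∩ Beatriz ∩ Erik: 11:30-11:45.
No common window is at least 60 minutes long.

none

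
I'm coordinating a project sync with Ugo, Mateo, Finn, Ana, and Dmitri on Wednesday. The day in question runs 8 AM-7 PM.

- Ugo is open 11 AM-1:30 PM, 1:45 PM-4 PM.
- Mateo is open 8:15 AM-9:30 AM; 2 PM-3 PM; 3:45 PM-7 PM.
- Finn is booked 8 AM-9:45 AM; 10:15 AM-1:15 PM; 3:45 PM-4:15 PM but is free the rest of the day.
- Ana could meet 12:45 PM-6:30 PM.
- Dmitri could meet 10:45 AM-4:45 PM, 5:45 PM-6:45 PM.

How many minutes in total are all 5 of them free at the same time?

Ugo free: 11:00-13:30, 13:45-16:00.
Mateo free: 08:15-09:30, 14:00-15:00, 15:45-19:00.
Finn free: 09:45-10:15, 13:15-15:45, 16:15-19:00 (invert busy blocks within the working day).
Ana free: 12:45-18:30.
Dmitri free: 10:45-16:45, 17:45-18:45.
Ugo ∩ Mateo: 14:00-15:00, 15:45-16:00.
Ugo ∩ Mateo ∩ Finn: 14:00-15:00.
Ugo ∩ Mateo ∩ Finn ∩ Ana: 14:00-15:00.
Ugo ∩ Mateo ∩ Finn ∩ Ana ∩ Dmitri: 14:00-15:00.
That's a single block of 60 minutes.

60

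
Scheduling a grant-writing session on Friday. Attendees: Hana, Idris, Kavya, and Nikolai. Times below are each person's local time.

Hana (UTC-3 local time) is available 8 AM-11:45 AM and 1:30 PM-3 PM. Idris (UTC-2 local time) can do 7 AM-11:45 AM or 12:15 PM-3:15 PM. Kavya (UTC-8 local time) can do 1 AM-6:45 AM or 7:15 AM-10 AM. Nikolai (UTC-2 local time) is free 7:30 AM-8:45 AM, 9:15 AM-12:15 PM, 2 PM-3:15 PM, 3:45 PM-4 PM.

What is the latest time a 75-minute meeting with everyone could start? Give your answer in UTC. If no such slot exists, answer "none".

12:30

Hana in UTC: 11:00-14:45, 16:30-18:00 (add 3h to convert from UTC-3).
Idris in UTC: 09:00-13:45, 14:15-17:15 (add 2h to convert from UTC-2).
Kavya in UTC: 09:00-14:45, 15:15-18:00 (add 8h to convert from UTC-8).
Nikolai in UTC: 09:30-10:45, 11:15-14:15, 16:00-17:15, 17:45-18:00 (add 2h to convert from UTC-2).
Hana ∩ Idris: 11:00-13:45, 14:15-14:45, 16:30-17:15.
Hana ∩ Idris ∩ Kavya: 11:00-13:45, 14:15-14:45, 16:30-17:15.
Hana ∩ Idris ∩ Kavya ∩ Nikolai: 11:15-13:45, 16:30-17:15.
The last common window of at least 75 minutes is 11:15-13:45; a 75-minute meeting can start as late as 12:30 and still end by 13:45.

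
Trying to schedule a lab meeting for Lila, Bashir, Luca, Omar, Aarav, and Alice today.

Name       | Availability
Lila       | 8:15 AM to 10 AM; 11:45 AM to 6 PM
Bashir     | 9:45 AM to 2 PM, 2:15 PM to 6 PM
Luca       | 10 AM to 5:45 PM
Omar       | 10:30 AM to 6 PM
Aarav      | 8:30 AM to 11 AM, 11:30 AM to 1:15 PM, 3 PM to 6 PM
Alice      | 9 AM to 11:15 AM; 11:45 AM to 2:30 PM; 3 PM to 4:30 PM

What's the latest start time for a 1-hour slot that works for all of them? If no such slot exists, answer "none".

15:30

Lila ∩ Bashir: 09:45-10:00, 11:45-14:00, 14:15-18:00.
Lila ∩ Bashir ∩ Luca: 11:45-14:00, 14:15-17:45.
Lila ∩ Bashir ∩ Luca ∩ Omar: 11:45-14:00, 14:15-17:45.
Lila ∩ Bashir ∩ Luca ∩ Omar ∩ Aarav: 11:45-13:15, 15:00-17:45.
Lila ∩ Bashir ∩ Luca ∩ Omar ∩ Aarav ∩ Alice: 11:45-13:15, 15:00-16:30.
The last common window of at least 60 minutes is 15:00-16:30; a 60-minute meeting can start as late as 15:30 and still end by 16:30.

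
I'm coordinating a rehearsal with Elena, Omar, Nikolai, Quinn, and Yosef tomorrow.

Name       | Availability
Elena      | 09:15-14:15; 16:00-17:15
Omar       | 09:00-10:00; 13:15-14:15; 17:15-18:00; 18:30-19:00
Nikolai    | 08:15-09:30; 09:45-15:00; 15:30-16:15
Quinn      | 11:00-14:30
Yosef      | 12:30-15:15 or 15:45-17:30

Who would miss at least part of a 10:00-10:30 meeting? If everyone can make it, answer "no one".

Omar, Quinn, Yosef

Elena: free for 10:00-10:30. Omar: not fully free for 10:00-10:30. Nikolai: free for 10:00-10:30. Quinn: not fully free for 10:00-10:30. Yosef: not fully free for 10:00-10:30.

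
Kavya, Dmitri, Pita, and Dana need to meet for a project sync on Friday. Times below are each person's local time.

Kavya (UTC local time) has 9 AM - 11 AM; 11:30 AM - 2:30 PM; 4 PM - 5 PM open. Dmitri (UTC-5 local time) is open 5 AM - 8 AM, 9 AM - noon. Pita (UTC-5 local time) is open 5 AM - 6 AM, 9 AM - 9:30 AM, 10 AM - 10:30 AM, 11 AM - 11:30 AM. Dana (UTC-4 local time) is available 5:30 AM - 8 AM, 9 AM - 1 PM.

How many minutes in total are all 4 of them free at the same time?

Kavya in UTC: 09:00-11:00, 11:30-14:30, 16:00-17:00.
Dmitri in UTC: 10:00-13:00, 14:00-17:00 (add 5h to convert from UTC-5).
Pita in UTC: 10:00-11:00, 14:00-14:30, 15:00-15:30, 16:00-16:30 (add 5h to convert from UTC-5).
Dana in UTC: 09:30-12:00, 13:00-17:00 (add 4h to convert from UTC-4).
Kavya ∩ Dmitri: 10:00-11:00, 11:30-13:00, 14:00-14:30, 16:00-17:00.
Kavya ∩ Dmitri ∩ Pita: 10:00-11:00, 14:00-14:30, 16:00-16:30.
Kavya ∩ Dmitri ∩ Pita ∩ Dana: 10:00-11:00, 14:00-14:30, 16:00-16:30.
Summing the common windows: 60 + 30 + 30 = 120 minutes.

120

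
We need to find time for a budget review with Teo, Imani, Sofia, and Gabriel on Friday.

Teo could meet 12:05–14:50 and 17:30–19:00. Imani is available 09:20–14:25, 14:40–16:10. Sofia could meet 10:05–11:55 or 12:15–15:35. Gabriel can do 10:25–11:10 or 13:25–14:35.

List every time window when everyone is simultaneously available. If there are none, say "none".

13:25-14:25

Teo ∩ Imani: 12:05-14:25, 14:40-14:50.
Teo ∩ Imani ∩ Sofia: 12:15-14:25, 14:40-14:50.
Teo ∩ Imani ∩ Sofia ∩ Gabriel: 13:25-14:25.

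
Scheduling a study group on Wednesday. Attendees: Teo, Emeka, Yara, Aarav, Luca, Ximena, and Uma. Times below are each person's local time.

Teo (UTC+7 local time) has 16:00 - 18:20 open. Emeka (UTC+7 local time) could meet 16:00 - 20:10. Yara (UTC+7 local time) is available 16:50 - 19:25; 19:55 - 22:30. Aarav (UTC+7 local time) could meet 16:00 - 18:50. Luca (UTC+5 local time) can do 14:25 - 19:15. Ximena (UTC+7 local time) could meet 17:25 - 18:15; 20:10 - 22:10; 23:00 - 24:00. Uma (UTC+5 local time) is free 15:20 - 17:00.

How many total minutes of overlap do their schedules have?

50

Teo in UTC: 09:00-11:20 (subtract 7h to convert from UTC+7).
Emeka in UTC: 09:00-13:10 (subtract 7h to convert from UTC+7).
Yara in UTC: 09:50-12:25, 12:55-15:30 (subtract 7h to convert from UTC+7).
Aarav in UTC: 09:00-11:50 (subtract 7h to convert from UTC+7).
Luca in UTC: 09:25-14:15 (subtract 5h to convert from UTC+5).
Ximena in UTC: 10:25-11:15, 13:10-15:10, 16:00-17:00 (subtract 7h to convert from UTC+7).
Uma in UTC: 10:20-12:00 (subtract 5h to convert from UTC+5).
Teo ∩ Emeka: 09:00-11:20.
Teo ∩ Emeka ∩ Yara: 09:50-11:20.
Teo ∩ Emeka ∩ Yara ∩ Aarav: 09:50-11:20.
Teo ∩ Emeka ∩ Yara ∩ Aarav ∩ Luca: 09:50-11:20.
Teo ∩ Emeka ∩ Yara ∩ Aarav ∩ Luca ∩ Ximena: 10:25-11:15.
Teo ∩ Emeka ∩ Yara ∩ Aarav ∩ Luca ∩ Ximena ∩ Uma: 10:25-11:15.
Those are the intersection windows.
That's a single block of 50 minutes.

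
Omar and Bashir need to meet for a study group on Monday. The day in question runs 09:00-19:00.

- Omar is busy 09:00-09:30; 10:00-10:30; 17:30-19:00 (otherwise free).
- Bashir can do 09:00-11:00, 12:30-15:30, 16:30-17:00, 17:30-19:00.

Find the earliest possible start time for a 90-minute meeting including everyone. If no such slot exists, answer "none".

Omar free: 09:30-10:00, 10:30-17:30 (invert busy blocks within the working day).
Bashir free: 09:00-11:00, 12:30-15:30, 16:30-17:00, 17:30-19:00.
Omar ∩ Bashir: 09:30-10:00, 10:30-11:00, 12:30-15:30, 16:30-17:00.
So the common availability across everyone is 09:30-10:00, 10:30-11:00, 12:30-15:30, 16:30-17:00.
The first common window of at least 90 minutes is 12:30-15:30, so the earliest start is 12:30.

12:30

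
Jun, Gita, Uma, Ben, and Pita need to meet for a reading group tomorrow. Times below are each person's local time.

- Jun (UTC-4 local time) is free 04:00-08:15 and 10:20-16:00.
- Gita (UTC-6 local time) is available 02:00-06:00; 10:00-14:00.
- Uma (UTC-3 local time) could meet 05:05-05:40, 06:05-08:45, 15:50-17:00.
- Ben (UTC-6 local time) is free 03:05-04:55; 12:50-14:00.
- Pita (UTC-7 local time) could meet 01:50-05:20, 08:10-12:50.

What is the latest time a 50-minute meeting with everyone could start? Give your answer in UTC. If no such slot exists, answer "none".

19:00

Jun in UTC: 08:00-12:15, 14:20-20:00 (add 4h to convert from UTC-4).
Gita in UTC: 08:00-12:00, 16:00-20:00 (add 6h to convert from UTC-6).
Uma in UTC: 08:05-08:40, 09:05-11:45, 18:50-20:00 (add 3h to convert from UTC-3).
Ben in UTC: 09:05-10:55, 18:50-20:00 (add 6h to convert from UTC-6).
Pita in UTC: 08:50-12:20, 15:10-19:50 (add 7h to convert from UTC-7).
Jun ∩ Gita: 08:00-12:00, 16:00-20:00.
Jun ∩ Gita ∩ Uma: 08:05-08:40, 09:05-11:45, 18:50-20:00.
Jun ∩ Gita ∩ Uma ∩ Ben: 09:05-10:55, 18:50-20:00.
Jun ∩ Gita ∩ Uma ∩ Ben ∩ Pita: 09:05-10:55, 18:50-19:50.
The last common window of at least 50 minutes is 18:50-19:50; a 50-minute meeting can start as late as 19:00 and still end by 19:50.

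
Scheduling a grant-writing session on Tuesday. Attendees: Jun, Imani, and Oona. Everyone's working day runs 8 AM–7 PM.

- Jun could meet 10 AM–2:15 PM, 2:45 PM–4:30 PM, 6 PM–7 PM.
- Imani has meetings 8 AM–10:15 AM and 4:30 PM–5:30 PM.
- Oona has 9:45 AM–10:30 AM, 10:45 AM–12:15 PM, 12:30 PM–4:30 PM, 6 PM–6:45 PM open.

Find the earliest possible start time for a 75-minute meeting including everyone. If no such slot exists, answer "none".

10:45

Jun free: 10:00-14:15, 14:45-16:30, 18:00-19:00.
Imani free: 10:15-16:30, 17:30-19:00 (invert busy blocks within the working day).
Oona free: 09:45-10:30, 10:45-12:15, 12:30-16:30, 18:00-18:45.
Jun ∩ Imani: 10:15-14:15, 14:45-16:30, 18:00-19:00.
Jun ∩ Imani ∩ Oona: 10:15-10:30, 10:45-12:15, 12:30-14:15, 14:45-16:30, 18:00-18:45.
The first common window of at least 75 minutes is 10:45-12:15, so the earliest start is 10:45.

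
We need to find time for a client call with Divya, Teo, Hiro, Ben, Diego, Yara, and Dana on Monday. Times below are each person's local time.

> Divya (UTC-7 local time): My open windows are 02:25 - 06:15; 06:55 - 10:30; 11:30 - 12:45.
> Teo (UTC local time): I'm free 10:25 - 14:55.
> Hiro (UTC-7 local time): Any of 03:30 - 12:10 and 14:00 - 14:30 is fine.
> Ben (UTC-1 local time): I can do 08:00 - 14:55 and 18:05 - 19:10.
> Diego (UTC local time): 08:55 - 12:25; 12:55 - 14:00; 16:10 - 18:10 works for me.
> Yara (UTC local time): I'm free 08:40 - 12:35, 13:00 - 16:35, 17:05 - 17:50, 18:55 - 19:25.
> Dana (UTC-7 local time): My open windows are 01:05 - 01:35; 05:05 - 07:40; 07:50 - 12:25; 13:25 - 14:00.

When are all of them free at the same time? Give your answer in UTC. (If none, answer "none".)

12:05-12:25, 13:00-13:15, 13:55-14:00

Divya in UTC: 09:25-13:15, 13:55-17:30, 18:30-19:45 (add 7h to convert from UTC-7).
Teo in UTC: 10:25-14:55.
Hiro in UTC: 10:30-19:10, 21:00-21:30 (add 7h to convert from UTC-7).
Ben in UTC: 09:00-15:55, 19:05-20:10 (add 1h to convert from UTC-1).
Diego in UTC: 08:55-12:25, 12:55-14:00, 16:10-18:10.
Yara in UTC: 08:40-12:35, 13:00-16:35, 17:05-17:50, 18:55-19:25.
Dana in UTC: 08:05-08:35, 12:05-14:40, 14:50-19:25, 20:25-21:00 (add 7h to convert from UTC-7).
Divya ∩ Teo: 10:25-13:15, 13:55-14:55.
Divya ∩ Teo ∩ Hiro: 10:30-13:15, 13:55-14:55.
Divya ∩ Teo ∩ Hiro ∩ Ben: 10:30-13:15, 13:55-14:55.
Divya ∩ Teo ∩ Hiro ∩ Ben ∩ Diego: 10:30-12:25, 12:55-13:15, 13:55-14:00.
Divya ∩ Teo ∩ Hiro ∩ Ben ∩ Diego ∩ Yara: 10:30-12:25, 13:00-13:15, 13:55-14:00.
Divya ∩ Teo ∩ Hiro ∩ Ben ∩ Diego ∩ Yara ∩ Dana: 12:05-12:25, 13:00-13:15, 13:55-14:00.
Those are the intersection windows.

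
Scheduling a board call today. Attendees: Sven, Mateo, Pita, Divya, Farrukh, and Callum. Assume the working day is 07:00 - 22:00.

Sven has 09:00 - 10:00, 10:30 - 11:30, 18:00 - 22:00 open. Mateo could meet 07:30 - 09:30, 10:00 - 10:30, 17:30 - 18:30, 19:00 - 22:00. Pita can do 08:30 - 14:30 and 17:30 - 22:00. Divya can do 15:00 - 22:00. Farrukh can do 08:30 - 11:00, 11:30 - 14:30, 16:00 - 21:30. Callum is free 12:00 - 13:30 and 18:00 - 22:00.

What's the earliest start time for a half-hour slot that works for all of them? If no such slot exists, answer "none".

18:00

Sven ∩ Mateo: 09:00-09:30, 18:00-18:30, 19:00-22:00.
Sven ∩ Mateo ∩ Pita: 09:00-09:30, 18:00-18:30, 19:00-22:00.
Sven ∩ Mateo ∩ Pita ∩ Divya: 18:00-18:30, 19:00-22:00.
Sven ∩ Mateo ∩ Pita ∩ Divya ∩ Farrukh: 18:00-18:30, 19:00-21:30.
Sven ∩ Mateo ∩ Pita ∩ Divya ∩ Farrukh ∩ Callum: 18:00-18:30, 19:00-21:30.
Those are the intersection windows.
The first common window of at least 30 minutes is 18:00-18:30, so the earliest start is 18:00.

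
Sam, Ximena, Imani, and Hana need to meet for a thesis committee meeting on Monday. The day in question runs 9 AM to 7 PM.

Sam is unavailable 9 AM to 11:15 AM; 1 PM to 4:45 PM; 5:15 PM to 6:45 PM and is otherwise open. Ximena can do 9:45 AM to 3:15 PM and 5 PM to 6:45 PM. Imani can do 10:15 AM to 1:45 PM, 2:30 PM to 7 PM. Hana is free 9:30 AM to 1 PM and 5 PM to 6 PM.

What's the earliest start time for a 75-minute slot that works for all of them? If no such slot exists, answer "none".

Sam free: 11:15-13:00, 16:45-17:15, 18:45-19:00 (invert busy blocks within the working day).
Ximena free: 09:45-15:15, 17:00-18:45.
Imani free: 10:15-13:45, 14:30-19:00.
Hana free: 09:30-13:00, 17:00-18:00.
Sam ∩ Ximena: 11:15-13:00, 17:00-17:15.
Sam ∩ Ximena ∩ Imani: 11:15-13:00, 17:00-17:15.
Sam ∩ Ximena ∩ Imani ∩ Hana: 11:15-13:00, 17:00-17:15.
The first common window of at least 75 minutes is 11:15-13:00, so the earliest start is 11:15.

11:15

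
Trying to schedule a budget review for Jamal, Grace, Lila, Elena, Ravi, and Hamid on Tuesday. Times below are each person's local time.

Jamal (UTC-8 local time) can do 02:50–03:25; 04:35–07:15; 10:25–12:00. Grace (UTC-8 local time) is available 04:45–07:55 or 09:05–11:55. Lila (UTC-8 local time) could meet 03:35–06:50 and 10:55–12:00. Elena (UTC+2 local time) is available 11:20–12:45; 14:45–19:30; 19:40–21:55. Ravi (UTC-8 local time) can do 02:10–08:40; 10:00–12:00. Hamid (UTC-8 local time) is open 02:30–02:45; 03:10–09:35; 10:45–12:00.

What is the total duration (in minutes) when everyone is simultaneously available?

Jamal in UTC: 10:50-11:25, 12:35-15:15, 18:25-20:00 (add 8h to convert from UTC-8).
Grace in UTC: 12:45-15:55, 17:05-19:55 (add 8h to convert from UTC-8).
Lila in UTC: 11:35-14:50, 18:55-20:00 (add 8h to convert from UTC-8).
Elena in UTC: 09:20-10:45, 12:45-17:30, 17:40-19:55 (subtract 2h to convert from UTC+2).
Ravi in UTC: 10:10-16:40, 18:00-20:00 (add 8h to convert from UTC-8).
Hamid in UTC: 10:30-10:45, 11:10-17:35, 18:45-20:00 (add 8h to convert from UTC-8).
Jamal ∩ Grace: 12:45-15:15, 18:25-19:55.
Jamal ∩ Grace ∩ Lila: 12:45-14:50, 18:55-19:55.
Jamal ∩ Grace ∩ Lila ∩ Elena: 12:45-14:50, 18:55-19:55.
Jamal ∩ Grace ∩ Lila ∩ Elena ∩ Ravi: 12:45-14:50, 18:55-19:55.
Jamal ∩ Grace ∩ Lila ∩ Elena ∩ Ravi ∩ Hamid: 12:45-14:50, 18:55-19:55.
Summing the common windows: 125 + 60 = 185 minutes.

185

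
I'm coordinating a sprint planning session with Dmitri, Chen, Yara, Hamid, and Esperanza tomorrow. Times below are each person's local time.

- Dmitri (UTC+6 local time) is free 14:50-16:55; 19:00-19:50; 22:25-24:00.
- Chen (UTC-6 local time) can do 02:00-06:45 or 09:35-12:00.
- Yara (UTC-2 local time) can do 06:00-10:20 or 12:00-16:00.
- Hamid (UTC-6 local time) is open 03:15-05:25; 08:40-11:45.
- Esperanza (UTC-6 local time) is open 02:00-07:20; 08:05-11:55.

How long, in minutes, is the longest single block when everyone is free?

100

Dmitri in UTC: 08:50-10:55, 13:00-13:50, 16:25-18:00 (subtract 6h to convert from UTC+6).
Chen in UTC: 08:00-12:45, 15:35-18:00 (add 6h to convert from UTC-6).
Yara in UTC: 08:00-12:20, 14:00-18:00 (add 2h to convert from UTC-2).
Hamid in UTC: 09:15-11:25, 14:40-17:45 (add 6h to convert from UTC-6).
Esperanza in UTC: 08:00-13:20, 14:05-17:55 (add 6h to convert from UTC-6).
Dmitri ∩ Chen: 08:50-10:55, 16:25-18:00.
Dmitri ∩ Chen ∩ Yara: 08:50-10:55, 16:25-18:00.
Dmitri ∩ Chen ∩ Yara ∩ Hamid: 09:15-10:55, 16:25-17:45.
Dmitri ∩ Chen ∩ Yara ∩ Hamid ∩ Esperanza: 09:15-10:55, 16:25-17:45.
The longest is 09:15-10:55 at 100 minutes.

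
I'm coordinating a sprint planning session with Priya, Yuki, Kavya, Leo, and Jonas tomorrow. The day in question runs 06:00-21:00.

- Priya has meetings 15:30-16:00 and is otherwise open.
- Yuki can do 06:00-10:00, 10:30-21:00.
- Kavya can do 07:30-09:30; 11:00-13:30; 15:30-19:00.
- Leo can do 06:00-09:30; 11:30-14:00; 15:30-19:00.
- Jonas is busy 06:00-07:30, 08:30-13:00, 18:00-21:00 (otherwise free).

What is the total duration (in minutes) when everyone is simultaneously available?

Priya free: 06:00-15:30, 16:00-21:00 (invert busy blocks within the working day).
Yuki free: 06:00-10:00, 10:30-21:00.
Kavya free: 07:30-09:30, 11:00-13:30, 15:30-19:00.
Leo free: 06:00-09:30, 11:30-14:00, 15:30-19:00.
Jonas free: 07:30-08:30, 13:00-18:00 (invert busy blocks within the working day).
Priya ∩ Yuki: 06:00-10:00, 10:30-15:30, 16:00-21:00.
Priya ∩ Yuki ∩ Kavya: 07:30-09:30, 11:00-13:30, 16:00-19:00.
Priya ∩ Yuki ∩ Kavya ∩ Leo: 07:30-09:30, 11:30-13:30, 16:00-19:00.
Priya ∩ Yuki ∩ Kavya ∩ Leo ∩ Jonas: 07:30-08:30, 13:00-13:30, 16:00-18:00.
Summing the common windows: 60 + 30 + 120 = 210 minutes.

210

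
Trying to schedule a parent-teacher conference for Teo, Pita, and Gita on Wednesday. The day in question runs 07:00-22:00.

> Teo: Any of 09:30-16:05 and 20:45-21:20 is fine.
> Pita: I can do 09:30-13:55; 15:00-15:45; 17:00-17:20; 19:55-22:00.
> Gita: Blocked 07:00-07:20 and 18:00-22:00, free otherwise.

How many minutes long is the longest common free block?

265

Teo free: 09:30-16:05, 20:45-21:20.
Pita free: 09:30-13:55, 15:00-15:45, 17:00-17:20, 19:55-22:00.
Gita free: 07:20-18:00 (invert busy blocks within the working day).
Teo ∩ Pita: 09:30-13:55, 15:00-15:45, 20:45-21:20.
Teo ∩ Pita ∩ Gita: 09:30-13:55, 15:00-15:45.
Those are the intersection windows.
The longest is 09:30-13:55 at 265 minutes.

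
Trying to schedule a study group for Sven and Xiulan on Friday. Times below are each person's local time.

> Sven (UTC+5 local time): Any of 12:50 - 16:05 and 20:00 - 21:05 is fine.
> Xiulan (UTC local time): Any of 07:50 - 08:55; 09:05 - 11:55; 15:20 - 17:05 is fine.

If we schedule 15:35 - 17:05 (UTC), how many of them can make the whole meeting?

1

Sven in UTC: 07:50-11:05, 15:00-16:05 (subtract 5h to convert from UTC+5).
Xiulan in UTC: 07:50-08:55, 09:05-11:55, 15:20-17:05.
Xiulan can make the full 15:35-17:05 slot — that's 1.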